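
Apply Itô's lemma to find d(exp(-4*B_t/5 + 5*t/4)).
d(exp(-4*B_t/5 + 5*t/4)) = (157*exp(-4*B_t/5 + 5*t/4)/100) dt + (-4*exp(-4*B_t/5 + 5*t/4)/5) dB_t

Itô's formula for f(t, x): d f(t, B_t) = (f_t + (1/2) f_xx) dt + f_x dB_t. Compute partials of f(t, x) = exp(5*t/4 - 4*x/5):
  f_t(t,x)  = 5*exp(5*t/4 - 4*x/5)/4
  f_x(t,x)  = -4*exp(5*t/4 - 4*x/5)/5
  f_xx(t,x) = 16*exp(5*t/4 - 4*x/5)/25
Assemble drift = f_t + (1/2) f_xx = 157*exp(5*t/4 - 4*x/5)/100 and diffusion = f_x = -4*exp(5*t/4 - 4*x/5)/5. Substituting x = B_t:
  d(exp(-4*B_t/5 + 5*t/4)) = (157*exp(-4*B_t/5 + 5*t/4)/100) dt + (-4*exp(-4*B_t/5 + 5*t/4)/5) dB_t.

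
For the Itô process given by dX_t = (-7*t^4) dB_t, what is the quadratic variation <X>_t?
<X>_t = 49*t^9/9

For an Itô process dX_t = a(t) dt + b(t) dB_t, the quadratic variation is <X>_t = int_0^t b(s)^2 ds (the drift term does not contribute). Here b(s) = -7*s^4, so
  b(s)^2 = 49*s^8.
Integrating from 0 to t:
  <X>_t = int_0^t (49*s^8) ds = 49*t^9/9.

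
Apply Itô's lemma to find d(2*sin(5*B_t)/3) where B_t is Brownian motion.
d(2*sin(5*B_t)/3) = (-25*sin(5*B_t)/3) dt + (10*cos(5*B_t)/3) dB_t

Itô's formula for f(B_t) gives d f(B_t) = f'(B_t) dB_t + (1/2) f''(B_t) dt. Compute derivatives of f(x) = 2*sin(5*x)/3:
  f'(x)  = 10*cos(5*x)/3
  f''(x) = -50*sin(5*x)/3
Substitute x = B_t and multiply the f'' term by 1/2:
  drift     = (1/2) * (-50*sin(5*x)/3) evaluated at B_t = -25*sin(5*B_t)/3
  diffusion = (10*cos(5*x)/3) evaluated at B_t = 10*cos(5*B_t)/3
Therefore d(2*sin(5*B_t)/3) = (-25*sin(5*B_t)/3) dt + (10*cos(5*B_t)/3) dB_t.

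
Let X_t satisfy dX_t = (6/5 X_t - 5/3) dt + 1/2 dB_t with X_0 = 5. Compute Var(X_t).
Var(X_t) = 5*exp(12*t/5)/48 - 5/48

The variance V(t) = Var(X_t) satisfies V'(t) = 2 a V(t) + c^2 with V(0) = 0 (drift coefficient is linear in X, diffusion is constant). With a = 6/5, c = 1/2, the solution is
  V(t) = (c^2 / (2 a)) * (exp(2 a t) - 1)
       = ((1/2)^2 / (2*(6/5))) * (exp((12/5) t) - 1)
       = 5*exp(12*t/5)/48 - 5/48.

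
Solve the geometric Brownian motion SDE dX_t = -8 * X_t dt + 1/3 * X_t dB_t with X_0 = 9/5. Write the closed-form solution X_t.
X_t = 9/5 * exp((-145/18) * t + (1/3) * B_t)

For GBM dX = mu X dt + sigma X dB with X_0 = x_0, apply Itô to Y = log X: dY = (mu - sigma^2/2) dt + sigma dB, so Y_t = log(x_0) + (mu - sigma^2/2) t + sigma B_t and hence X_t = x_0 * exp((mu - sigma^2/2) t + sigma B_t).
With mu = -8, sigma = 1/3, x_0 = 9/5, this gives:
  X_t = 9/5 * exp((-145/18) * t + (1/3) * B_t).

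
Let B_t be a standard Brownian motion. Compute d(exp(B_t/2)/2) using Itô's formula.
d(exp(B_t/2)/2) = (exp(B_t/2)/16) dt + (exp(B_t/2)/4) dB_t

Itô's formula for f(B_t) gives d f(B_t) = f'(B_t) dB_t + (1/2) f''(B_t) dt. Compute derivatives of f(x) = exp(x/2)/2:
  f'(x)  = exp(x/2)/4
  f''(x) = exp(x/2)/8
Substitute x = B_t and multiply the f'' term by 1/2:
  drift     = (1/2) * (exp(x/2)/8) evaluated at B_t = exp(B_t/2)/16
  diffusion = (exp(x/2)/4) evaluated at B_t = exp(B_t/2)/4
Therefore d(exp(B_t/2)/2) = (exp(B_t/2)/16) dt + (exp(B_t/2)/4) dB_t.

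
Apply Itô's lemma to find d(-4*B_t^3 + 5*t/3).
d(-4*B_t^3 + 5*t/3) = (5/3 - 12*B_t) dt + (-12*B_t^2) dB_t

Itô's formula for f(t, x): d f(t, B_t) = (f_t + (1/2) f_xx) dt + f_x dB_t. Compute partials of f(t, x) = 5*t/3 - 4*x^3:
  f_t(t,x)  = 5/3
  f_x(t,x)  = -12*x^2
  f_xx(t,x) = -24*x
Assemble drift = f_t + (1/2) f_xx = 5/3 - 12*x and diffusion = f_x = -12*x^2. Substituting x = B_t:
  d(-4*B_t^3 + 5*t/3) = (5/3 - 12*B_t) dt + (-12*B_t^2) dB_t.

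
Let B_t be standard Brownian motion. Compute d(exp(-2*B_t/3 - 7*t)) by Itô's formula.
d(exp(-2*B_t/3 - 7*t)) = (-61*exp(-2*B_t/3 - 7*t)/9) dt + (-2*exp(-2*B_t/3 - 7*t)/3) dB_t

Itô's formula for f(t, x): d f(t, B_t) = (f_t + (1/2) f_xx) dt + f_x dB_t. Compute partials of f(t, x) = exp(-7*t - 2*x/3):
  f_t(t,x)  = -7*exp(-7*t - 2*x/3)
  f_x(t,x)  = -2*exp(-7*t - 2*x/3)/3
  f_xx(t,x) = 4*exp(-7*t - 2*x/3)/9
Assemble drift = f_t + (1/2) f_xx = -61*exp(-7*t - 2*x/3)/9 and diffusion = f_x = -2*exp(-7*t - 2*x/3)/3. Substituting x = B_t:
  d(exp(-2*B_t/3 - 7*t)) = (-61*exp(-2*B_t/3 - 7*t)/9) dt + (-2*exp(-2*B_t/3 - 7*t)/3) dB_t.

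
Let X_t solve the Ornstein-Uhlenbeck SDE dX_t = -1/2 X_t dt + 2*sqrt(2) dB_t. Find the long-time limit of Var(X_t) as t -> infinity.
lim Var(X_t) = 8

The OU SDE dX = -theta X dt + sigma dB admits the integrating factor exp(theta t): d(exp(theta t) X_t) = sigma exp(theta t) dB_t. Integrating from 0 to t gives X_t = x_0 * exp(-theta t) + sigma * int_0^t exp(-theta (t-s)) dB_s for any initial x_0. The Itô integral has variance (by the Itô isometry) sigma^2 * int_0^t exp(-2 theta (t - s)) ds = sigma^2 * (1 - exp(-2 theta t)) / (2 theta), independent of x_0.
With theta = 1/2, sigma = 2*sqrt(2):
  Var(X_t) = (2*sqrt(2))^2 * (1 - exp(-2*1/2 t)) / (2 * 1/2) = 8 - 8*exp(-t).
As t -> infinity, exp(-2*1/2 t) -> 0, so the stationary variance is sigma^2 / (2 theta) = 8.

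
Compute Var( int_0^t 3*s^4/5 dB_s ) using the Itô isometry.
Var = t^9/25

The Itô integral of a deterministic integrand f(s) has mean 0 because each increment f(s) * (B_{s+ds} - B_s) has mean 0. By the Itô isometry:
  Var( int_0^t f(s) dB_s ) = E[ (int_0^t f(s) dB_s)^2 ] = int_0^t f(s)^2 ds.
Here f(s) = 3*s^4/5, so f(s)^2 = 9*s^8/25. Integrate:
  int_0^t (9*s^8/25) ds = t^9/25.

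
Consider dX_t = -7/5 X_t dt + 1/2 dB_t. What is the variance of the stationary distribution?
lim Var(X_t) = 5/56

The OU SDE dX = -theta X dt + sigma dB admits the integrating factor exp(theta t): d(exp(theta t) X_t) = sigma exp(theta t) dB_t. Integrating from 0 to t gives X_t = x_0 * exp(-theta t) + sigma * int_0^t exp(-theta (t-s)) dB_s for any initial x_0. The Itô integral has variance (by the Itô isometry) sigma^2 * int_0^t exp(-2 theta (t - s)) ds = sigma^2 * (1 - exp(-2 theta t)) / (2 theta), independent of x_0.
With theta = 7/5, sigma = 1/2:
  Var(X_t) = (1/2)^2 * (1 - exp(-2*7/5 t)) / (2 * 7/5) = 5/56 - 5*exp(-14*t/5)/56.
As t -> infinity, exp(-2*7/5 t) -> 0, so the stationary variance is sigma^2 / (2 theta) = 5/56.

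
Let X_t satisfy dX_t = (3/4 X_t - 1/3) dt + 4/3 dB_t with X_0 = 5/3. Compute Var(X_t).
Var(X_t) = 32*exp(3*t/2)/27 - 32/27

The variance V(t) = Var(X_t) satisfies V'(t) = 2 a V(t) + c^2 with V(0) = 0 (drift coefficient is linear in X, diffusion is constant). With a = 3/4, c = 4/3, the solution is
  V(t) = (c^2 / (2 a)) * (exp(2 a t) - 1)
       = ((4/3)^2 / (2*(3/4))) * (exp((3/2) t) - 1)
       = 32*exp(3*t/2)/27 - 32/27.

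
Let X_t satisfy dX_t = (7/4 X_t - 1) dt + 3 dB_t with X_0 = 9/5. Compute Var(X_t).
Var(X_t) = 18*exp(7*t/2)/7 - 18/7

The variance V(t) = Var(X_t) satisfies V'(t) = 2 a V(t) + c^2 with V(0) = 0 (drift coefficient is linear in X, diffusion is constant). With a = 7/4, c = 3, the solution is
  V(t) = (c^2 / (2 a)) * (exp(2 a t) - 1)
       = (3^2 / (2*(7/4))) * (exp((7/2) t) - 1)
       = 18*exp(7*t/2)/7 - 18/7.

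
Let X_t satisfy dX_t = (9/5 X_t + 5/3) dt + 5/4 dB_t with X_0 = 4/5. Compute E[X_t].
E[X_t] = 233*exp(9*t/5)/135 - 25/27

Taking expectations and using E[dB_t] = 0, the mean m(t) = E[X_t] satisfies the ODE m'(t) = a m(t) + b with m(0) = x_0. With a = 9/5, b = 5/3, x_0 = 4/5, the solution is
  m(t) = x_0 * exp(a t) + (b/a) * (exp(a t) - 1)
       = (4/5) * exp((9/5) t) + ((5/3)/(9/5)) * (exp((9/5) t) - 1)
       = 233*exp(9*t/5)/135 - 25/27.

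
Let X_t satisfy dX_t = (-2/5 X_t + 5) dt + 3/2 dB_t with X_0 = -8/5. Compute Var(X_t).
Var(X_t) = 45/16 - 45*exp(-4*t/5)/16

The variance V(t) = Var(X_t) satisfies V'(t) = 2 a V(t) + c^2 with V(0) = 0 (drift coefficient is linear in X, diffusion is constant). With a = -2/5, c = 3/2, the solution is
  V(t) = (c^2 / (2 a)) * (exp(2 a t) - 1)
       = ((3/2)^2 / (2*(-2/5))) * (exp((-4/5) t) - 1)
       = 45/16 - 45*exp(-4*t/5)/16.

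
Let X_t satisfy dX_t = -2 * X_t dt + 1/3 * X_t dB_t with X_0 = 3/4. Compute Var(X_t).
Var(X_t) = (9*exp(t/9) - 9)*exp(-4*t)/16

For GBM dX = mu X dt + sigma X dB with X_0 = x_0, apply Itô to Y = log X: dY = (mu - sigma^2/2) dt + sigma dB, so Y_t = log(x_0) + (mu - sigma^2/2) t + sigma B_t and hence X_t = x_0 * exp((mu - sigma^2/2) t + sigma B_t).
With mu = -2, sigma = 1/3, x_0 = 3/4, this gives:
  X_t = 3/4 * exp((-37/18) * t + (1/3) * B_t).
Since sigma*B_t ~ Normal(0, sigma^2 t), E[exp(sigma*B_t)] = exp(sigma^2 t / 2); so E[X_t] = x_0 * exp((mu - sigma^2/2) t) * exp(sigma^2 t / 2) = x_0 * exp(mu t) = 3*exp(-2*t)/4.
Var(X_t) = E[X_t^2] - (E[X_t])^2 = x_0^2 * exp(2 mu t) * (exp(sigma^2 t) - 1) = (9*exp(t/9) - 9)*exp(-4*t)/16.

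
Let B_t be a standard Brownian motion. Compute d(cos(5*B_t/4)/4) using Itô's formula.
d(cos(5*B_t/4)/4) = (-25*cos(5*B_t/4)/128) dt + (-5*sin(5*B_t/4)/16) dB_t

Itô's formula for f(B_t) gives d f(B_t) = f'(B_t) dB_t + (1/2) f''(B_t) dt. Compute derivatives of f(x) = cos(5*x/4)/4:
  f'(x)  = -5*sin(5*x/4)/16
  f''(x) = -25*cos(5*x/4)/64
Substitute x = B_t and multiply the f'' term by 1/2:
  drift     = (1/2) * (-25*cos(5*x/4)/64) evaluated at B_t = -25*cos(5*B_t/4)/128
  diffusion = (-5*sin(5*x/4)/16) evaluated at B_t = -5*sin(5*B_t/4)/16
Therefore d(cos(5*B_t/4)/4) = (-25*cos(5*B_t/4)/128) dt + (-5*sin(5*B_t/4)/16) dB_t.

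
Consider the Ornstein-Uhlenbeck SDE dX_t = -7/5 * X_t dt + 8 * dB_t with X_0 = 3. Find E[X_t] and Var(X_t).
E[X_t] = 3*exp(-7*t/5); Var(X_t) = 160/7 - 160*exp(-14*t/5)/7

The OU SDE dX = -theta X dt + sigma dB admits the integrating factor exp(theta t): d(exp(theta t) X_t) = sigma exp(theta t) dB_t. Integrating from 0 to t:
  X_t = x_0 * exp(-theta t) + sigma * int_0^t exp(-theta (t-s)) dB_s.
The Itô integral has mean 0 and (by the Itô isometry) variance sigma^2 * int_0^t exp(-2 theta (t - s)) ds = sigma^2 * (1 - exp(-2 theta t)) / (2 theta).
With theta = 7/5, sigma = 8, x_0 = 3:
  E[X_t] = 3 * exp(-7/5 t) = 3*exp(-7*t/5)
  Var(X_t) = (8)^2 * (1 - exp(-2*7/5 t)) / (2 * 7/5) = 160/7 - 160*exp(-14*t/5)/7.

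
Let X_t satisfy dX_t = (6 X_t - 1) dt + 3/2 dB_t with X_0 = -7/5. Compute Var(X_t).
Var(X_t) = 3*exp(12*t)/16 - 3/16

The variance V(t) = Var(X_t) satisfies V'(t) = 2 a V(t) + c^2 with V(0) = 0 (drift coefficient is linear in X, diffusion is constant). With a = 6, c = 3/2, the solution is
  V(t) = (c^2 / (2 a)) * (exp(2 a t) - 1)
       = ((3/2)^2 / (2*6)) * (exp(12 t) - 1)
       = 3*exp(12*t)/16 - 3/16.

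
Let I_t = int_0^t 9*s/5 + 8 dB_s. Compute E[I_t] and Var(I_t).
E[I_t] = 0; Var(I_t) = t*(27*t^2 + 360*t + 1600)/25

The Itô integral of a deterministic integrand f(s) has mean 0 because each increment f(s) * (B_{s+ds} - B_s) has mean 0. By the Itô isometry:
  Var( int_0^t f(s) dB_s ) = E[ (int_0^t f(s) dB_s)^2 ] = int_0^t f(s)^2 ds.
Here f(s) = 9*s/5 + 8, so f(s)^2 = (9*s + 40)^2/25. Integrate:
  int_0^t ((9*s + 40)^2/25) ds = t*(27*t^2 + 360*t + 1600)/25.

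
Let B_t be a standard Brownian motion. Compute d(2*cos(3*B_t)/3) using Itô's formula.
d(2*cos(3*B_t)/3) = (-3*cos(3*B_t)) dt + (-2*sin(3*B_t)) dB_t

Itô's formula for f(B_t) gives d f(B_t) = f'(B_t) dB_t + (1/2) f''(B_t) dt. Compute derivatives of f(x) = 2*cos(3*x)/3:
  f'(x)  = -2*sin(3*x)
  f''(x) = -6*cos(3*x)
Substitute x = B_t and multiply the f'' term by 1/2:
  drift     = (1/2) * (-6*cos(3*x)) evaluated at B_t = -3*cos(3*B_t)
  diffusion = (-2*sin(3*x)) evaluated at B_t = -2*sin(3*B_t)
Therefore d(2*cos(3*B_t)/3) = (-3*cos(3*B_t)) dt + (-2*sin(3*B_t)) dB_t.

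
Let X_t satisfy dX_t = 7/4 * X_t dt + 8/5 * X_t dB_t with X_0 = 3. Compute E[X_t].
E[X_t] = 3*exp(7*t/4)

For GBM dX = mu X dt + sigma X dB with X_0 = x_0, apply Itô to Y = log X: dY = (mu - sigma^2/2) dt + sigma dB, so Y_t = log(x_0) + (mu - sigma^2/2) t + sigma B_t and hence X_t = x_0 * exp((mu - sigma^2/2) t + sigma B_t).
With mu = 7/4, sigma = 8/5, x_0 = 3, this gives:
  X_t = 3 * exp((47/100) * t + (8/5) * B_t).
Since sigma*B_t ~ Normal(0, sigma^2 t), E[exp(sigma*B_t)] = exp(sigma^2 t / 2); so E[X_t] = x_0 * exp((mu - sigma^2/2) t) * exp(sigma^2 t / 2) = x_0 * exp(mu t) = 3*exp(7*t/4).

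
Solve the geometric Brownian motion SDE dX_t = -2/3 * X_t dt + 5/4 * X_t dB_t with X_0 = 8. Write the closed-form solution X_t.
X_t = 8 * exp((-139/96) * t + (5/4) * B_t)

For GBM dX = mu X dt + sigma X dB with X_0 = x_0, apply Itô to Y = log X: dY = (mu - sigma^2/2) dt + sigma dB, so Y_t = log(x_0) + (mu - sigma^2/2) t + sigma B_t and hence X_t = x_0 * exp((mu - sigma^2/2) t + sigma B_t).
With mu = -2/3, sigma = 5/4, x_0 = 8, this gives:
  X_t = 8 * exp((-139/96) * t + (5/4) * B_t).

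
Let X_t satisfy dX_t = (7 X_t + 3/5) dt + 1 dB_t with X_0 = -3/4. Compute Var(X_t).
Var(X_t) = exp(14*t)/14 - 1/14

The variance V(t) = Var(X_t) satisfies V'(t) = 2 a V(t) + c^2 with V(0) = 0 (drift coefficient is linear in X, diffusion is constant). With a = 7, c = 1, the solution is
  V(t) = (c^2 / (2 a)) * (exp(2 a t) - 1)
       = (1^2 / (2*7)) * (exp(14 t) - 1)
       = exp(14*t)/14 - 1/14.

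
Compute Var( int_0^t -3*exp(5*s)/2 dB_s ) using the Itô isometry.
Var = 9*exp(10*t)/40 - 9/40

The Itô integral of a deterministic integrand f(s) has mean 0 because each increment f(s) * (B_{s+ds} - B_s) has mean 0. By the Itô isometry:
  Var( int_0^t f(s) dB_s ) = E[ (int_0^t f(s) dB_s)^2 ] = int_0^t f(s)^2 ds.
Here f(s) = -3*exp(5*s)/2, so f(s)^2 = 9*exp(10*s)/4. Integrate:
  int_0^t (9*exp(10*s)/4) ds = 9*exp(10*t)/40 - 9/40.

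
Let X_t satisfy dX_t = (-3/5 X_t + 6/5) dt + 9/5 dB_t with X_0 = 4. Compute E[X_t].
E[X_t] = 2 + 2*exp(-3*t/5)

Taking expectations and using E[dB_t] = 0, the mean m(t) = E[X_t] satisfies the ODE m'(t) = a m(t) + b with m(0) = x_0. With a = -3/5, b = 6/5, x_0 = 4, the solution is
  m(t) = x_0 * exp(a t) + (b/a) * (exp(a t) - 1)
       = 4 * exp((-3/5) t) + ((6/5)/(-3/5)) * (exp((-3/5) t) - 1)
       = 2 + 2*exp(-3*t/5).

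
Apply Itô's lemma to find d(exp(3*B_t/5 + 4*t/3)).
d(exp(3*B_t/5 + 4*t/3)) = (227*exp(3*B_t/5 + 4*t/3)/150) dt + (3*exp(3*B_t/5 + 4*t/3)/5) dB_t

Itô's formula for f(t, x): d f(t, B_t) = (f_t + (1/2) f_xx) dt + f_x dB_t. Compute partials of f(t, x) = exp(4*t/3 + 3*x/5):
  f_t(t,x)  = 4*exp(4*t/3 + 3*x/5)/3
  f_x(t,x)  = 3*exp(4*t/3 + 3*x/5)/5
  f_xx(t,x) = 9*exp(4*t/3 + 3*x/5)/25
Assemble drift = f_t + (1/2) f_xx = 227*exp(4*t/3 + 3*x/5)/150 and diffusion = f_x = 3*exp(4*t/3 + 3*x/5)/5. Substituting x = B_t:
  d(exp(3*B_t/5 + 4*t/3)) = (227*exp(3*B_t/5 + 4*t/3)/150) dt + (3*exp(3*B_t/5 + 4*t/3)/5) dB_t.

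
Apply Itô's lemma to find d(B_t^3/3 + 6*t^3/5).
d(B_t^3/3 + 6*t^3/5) = (B_t + 18*t^2/5) dt + (B_t^2) dB_t

Itô's formula for f(t, x): d f(t, B_t) = (f_t + (1/2) f_xx) dt + f_x dB_t. Compute partials of f(t, x) = 6*t^3/5 + x^3/3:
  f_t(t,x)  = 18*t^2/5
  f_x(t,x)  = x^2
  f_xx(t,x) = 2*x
Assemble drift = f_t + (1/2) f_xx = 18*t^2/5 + x and diffusion = f_x = x^2. Substituting x = B_t:
  d(B_t^3/3 + 6*t^3/5) = (B_t + 18*t^2/5) dt + (B_t^2) dB_t.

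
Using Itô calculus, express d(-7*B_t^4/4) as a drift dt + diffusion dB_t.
d(-7*B_t^4/4) = (-21*B_t^2/2) dt + (-7*B_t^3) dB_t

Itô's formula for f(B_t) gives d f(B_t) = f'(B_t) dB_t + (1/2) f''(B_t) dt. Compute derivatives of f(x) = -7*x^4/4:
  f'(x)  = -7*x^3
  f''(x) = -21*x^2
Substitute x = B_t and multiply the f'' term by 1/2:
  drift     = (1/2) * (-21*x^2) evaluated at B_t = -21*B_t^2/2
  diffusion = (-7*x^3) evaluated at B_t = -7*B_t^3
Therefore d(-7*B_t^4/4) = (-21*B_t^2/2) dt + (-7*B_t^3) dB_t.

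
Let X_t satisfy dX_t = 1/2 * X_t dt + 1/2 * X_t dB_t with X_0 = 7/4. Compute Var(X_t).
Var(X_t) = 49*(exp(t/4) - 1)*exp(t)/16

For GBM dX = mu X dt + sigma X dB with X_0 = x_0, apply Itô to Y = log X: dY = (mu - sigma^2/2) dt + sigma dB, so Y_t = log(x_0) + (mu - sigma^2/2) t + sigma B_t and hence X_t = x_0 * exp((mu - sigma^2/2) t + sigma B_t).
With mu = 1/2, sigma = 1/2, x_0 = 7/4, this gives:
  X_t = 7/4 * exp((3/8) * t + (1/2) * B_t).
Since sigma*B_t ~ Normal(0, sigma^2 t), E[exp(sigma*B_t)] = exp(sigma^2 t / 2); so E[X_t] = x_0 * exp((mu - sigma^2/2) t) * exp(sigma^2 t / 2) = x_0 * exp(mu t) = 7*exp(t/2)/4.
Var(X_t) = E[X_t^2] - (E[X_t])^2 = x_0^2 * exp(2 mu t) * (exp(sigma^2 t) - 1) = 49*(exp(t/4) - 1)*exp(t)/16.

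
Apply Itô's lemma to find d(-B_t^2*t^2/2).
d(-B_t^2*t^2/2) = (t*(-2*B_t^2 - t)/2) dt + (-B_t*t^2) dB_t

Itô's formula for f(t, x): d f(t, B_t) = (f_t + (1/2) f_xx) dt + f_x dB_t. Compute partials of f(t, x) = -t^2*x^2/2:
  f_t(t,x)  = -t*x^2
  f_x(t,x)  = -t^2*x
  f_xx(t,x) = -t^2
Assemble drift = f_t + (1/2) f_xx = t*(-t - 2*x^2)/2 and diffusion = f_x = -t^2*x. Substituting x = B_t:
  d(-B_t^2*t^2/2) = (t*(-2*B_t^2 - t)/2) dt + (-B_t*t^2) dB_t.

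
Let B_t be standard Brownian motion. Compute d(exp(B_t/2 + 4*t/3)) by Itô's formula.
d(exp(B_t/2 + 4*t/3)) = (35*exp(B_t/2 + 4*t/3)/24) dt + (exp(B_t/2 + 4*t/3)/2) dB_t

Itô's formula for f(t, x): d f(t, B_t) = (f_t + (1/2) f_xx) dt + f_x dB_t. Compute partials of f(t, x) = exp(4*t/3 + x/2):
  f_t(t,x)  = 4*exp(4*t/3 + x/2)/3
  f_x(t,x)  = exp(4*t/3 + x/2)/2
  f_xx(t,x) = exp(4*t/3 + x/2)/4
Assemble drift = f_t + (1/2) f_xx = 35*exp(4*t/3 + x/2)/24 and diffusion = f_x = exp(4*t/3 + x/2)/2. Substituting x = B_t:
  d(exp(B_t/2 + 4*t/3)) = (35*exp(B_t/2 + 4*t/3)/24) dt + (exp(B_t/2 + 4*t/3)/2) dB_t.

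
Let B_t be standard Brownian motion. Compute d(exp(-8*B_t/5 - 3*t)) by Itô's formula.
d(exp(-8*B_t/5 - 3*t)) = (-43*exp(-8*B_t/5 - 3*t)/25) dt + (-8*exp(-8*B_t/5 - 3*t)/5) dB_t

Itô's formula for f(t, x): d f(t, B_t) = (f_t + (1/2) f_xx) dt + f_x dB_t. Compute partials of f(t, x) = exp(-3*t - 8*x/5):
  f_t(t,x)  = -3*exp(-3*t - 8*x/5)
  f_x(t,x)  = -8*exp(-3*t - 8*x/5)/5
  f_xx(t,x) = 64*exp(-3*t - 8*x/5)/25
Assemble drift = f_t + (1/2) f_xx = -43*exp(-3*t - 8*x/5)/25 and diffusion = f_x = -8*exp(-3*t - 8*x/5)/5. Substituting x = B_t:
  d(exp(-8*B_t/5 - 3*t)) = (-43*exp(-8*B_t/5 - 3*t)/25) dt + (-8*exp(-8*B_t/5 - 3*t)/5) dB_t.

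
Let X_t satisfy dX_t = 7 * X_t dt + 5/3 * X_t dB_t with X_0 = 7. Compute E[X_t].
E[X_t] = 7*exp(7*t)

For GBM dX = mu X dt + sigma X dB with X_0 = x_0, apply Itô to Y = log X: dY = (mu - sigma^2/2) dt + sigma dB, so Y_t = log(x_0) + (mu - sigma^2/2) t + sigma B_t and hence X_t = x_0 * exp((mu - sigma^2/2) t + sigma B_t).
With mu = 7, sigma = 5/3, x_0 = 7, this gives:
  X_t = 7 * exp((101/18) * t + (5/3) * B_t).
Since sigma*B_t ~ Normal(0, sigma^2 t), E[exp(sigma*B_t)] = exp(sigma^2 t / 2); so E[X_t] = x_0 * exp((mu - sigma^2/2) t) * exp(sigma^2 t / 2) = x_0 * exp(mu t) = 7*exp(7*t).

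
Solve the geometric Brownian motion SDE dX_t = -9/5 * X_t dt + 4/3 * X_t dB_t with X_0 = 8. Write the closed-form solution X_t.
X_t = 8 * exp((-121/45) * t + (4/3) * B_t)

For GBM dX = mu X dt + sigma X dB with X_0 = x_0, apply Itô to Y = log X: dY = (mu - sigma^2/2) dt + sigma dB, so Y_t = log(x_0) + (mu - sigma^2/2) t + sigma B_t and hence X_t = x_0 * exp((mu - sigma^2/2) t + sigma B_t).
With mu = -9/5, sigma = 4/3, x_0 = 8, this gives:
  X_t = 8 * exp((-121/45) * t + (4/3) * B_t).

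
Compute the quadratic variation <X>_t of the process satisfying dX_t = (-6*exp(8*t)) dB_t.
<X>_t = 9*exp(16*t)/4 - 9/4

For an Itô process dX_t = a(t) dt + b(t) dB_t, the quadratic variation is <X>_t = int_0^t b(s)^2 ds (the drift term does not contribute). Here b(s) = -6*exp(8*s), so
  b(s)^2 = 36*exp(16*s).
Integrating from 0 to t:
  <X>_t = int_0^t (36*exp(16*s)) ds = 9*exp(16*t)/4 - 9/4.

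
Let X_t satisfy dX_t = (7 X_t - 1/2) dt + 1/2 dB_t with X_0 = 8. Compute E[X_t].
E[X_t] = 111*exp(7*t)/14 + 1/14

Taking expectations and using E[dB_t] = 0, the mean m(t) = E[X_t] satisfies the ODE m'(t) = a m(t) + b with m(0) = x_0. With a = 7, b = -1/2, x_0 = 8, the solution is
  m(t) = x_0 * exp(a t) + (b/a) * (exp(a t) - 1)
       = 8 * exp(7 t) + ((-1/2)/7) * (exp(7 t) - 1)
       = 111*exp(7*t)/14 + 1/14.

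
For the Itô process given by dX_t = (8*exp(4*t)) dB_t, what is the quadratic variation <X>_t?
<X>_t = 8*exp(8*t) - 8

For an Itô process dX_t = a(t) dt + b(t) dB_t, the quadratic variation is <X>_t = int_0^t b(s)^2 ds (the drift term does not contribute). Here b(s) = 8*exp(4*s), so
  b(s)^2 = 64*exp(8*s).
Integrating from 0 to t:
  <X>_t = int_0^t (64*exp(8*s)) ds = 8*exp(8*t) - 8.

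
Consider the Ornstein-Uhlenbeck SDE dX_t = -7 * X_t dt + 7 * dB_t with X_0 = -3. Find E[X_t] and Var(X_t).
E[X_t] = -3*exp(-7*t); Var(X_t) = 7/2 - 7*exp(-14*t)/2

The OU SDE dX = -theta X dt + sigma dB admits the integrating factor exp(theta t): d(exp(theta t) X_t) = sigma exp(theta t) dB_t. Integrating from 0 to t:
  X_t = x_0 * exp(-theta t) + sigma * int_0^t exp(-theta (t-s)) dB_s.
The Itô integral has mean 0 and (by the Itô isometry) variance sigma^2 * int_0^t exp(-2 theta (t - s)) ds = sigma^2 * (1 - exp(-2 theta t)) / (2 theta).
With theta = 7, sigma = 7, x_0 = -3:
  E[X_t] = -3 * exp(-7 t) = -3*exp(-7*t)
  Var(X_t) = (7)^2 * (1 - exp(-2*7 t)) / (2 * 7) = 7/2 - 7*exp(-14*t)/2.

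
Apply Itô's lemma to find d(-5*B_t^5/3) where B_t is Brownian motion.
d(-5*B_t^5/3) = (-50*B_t^3/3) dt + (-25*B_t^4/3) dB_t

Itô's formula for f(B_t) gives d f(B_t) = f'(B_t) dB_t + (1/2) f''(B_t) dt. Compute derivatives of f(x) = -5*x^5/3:
  f'(x)  = -25*x^4/3
  f''(x) = -100*x^3/3
Substitute x = B_t and multiply the f'' term by 1/2:
  drift     = (1/2) * (-100*x^3/3) evaluated at B_t = -50*B_t^3/3
  diffusion = (-25*x^4/3) evaluated at B_t = -25*B_t^4/3
Therefore d(-5*B_t^5/3) = (-50*B_t^3/3) dt + (-25*B_t^4/3) dB_t.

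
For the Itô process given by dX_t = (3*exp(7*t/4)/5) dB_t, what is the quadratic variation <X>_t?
<X>_t = 18*exp(7*t/2)/175 - 18/175

For an Itô process dX_t = a(t) dt + b(t) dB_t, the quadratic variation is <X>_t = int_0^t b(s)^2 ds (the drift term does not contribute). Here b(s) = 3*exp(7*s/4)/5, so
  b(s)^2 = 9*exp(7*s/2)/25.
Integrating from 0 to t:
  <X>_t = int_0^t (9*exp(7*s/2)/25) ds = 18*exp(7*t/2)/175 - 18/175.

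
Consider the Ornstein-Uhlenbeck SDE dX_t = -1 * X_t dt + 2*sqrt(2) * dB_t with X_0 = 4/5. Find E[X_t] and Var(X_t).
E[X_t] = 4*exp(-t)/5; Var(X_t) = 4 - 4*exp(-2*t)

The OU SDE dX = -theta X dt + sigma dB admits the integrating factor exp(theta t): d(exp(theta t) X_t) = sigma exp(theta t) dB_t. Integrating from 0 to t:
  X_t = x_0 * exp(-theta t) + sigma * int_0^t exp(-theta (t-s)) dB_s.
The Itô integral has mean 0 and (by the Itô isometry) variance sigma^2 * int_0^t exp(-2 theta (t - s)) ds = sigma^2 * (1 - exp(-2 theta t)) / (2 theta).
With theta = 1, sigma = 2*sqrt(2), x_0 = 4/5:
  E[X_t] = 4/5 * exp(-1 t) = 4*exp(-t)/5
  Var(X_t) = (2*sqrt(2))^2 * (1 - exp(-2*1 t)) / (2 * 1) = 4 - 4*exp(-2*t).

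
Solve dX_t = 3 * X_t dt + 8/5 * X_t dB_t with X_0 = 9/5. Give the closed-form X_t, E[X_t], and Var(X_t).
X_t = 9/5 * exp((43/25) t + (8/5) B_t); E[X_t] = 9*exp(3*t)/5; Var(X_t) = 81*(exp(64*t/25) - 1)*exp(6*t)/25

For GBM dX = mu X dt + sigma X dB with X_0 = x_0, apply Itô to Y = log X: dY = (mu - sigma^2/2) dt + sigma dB, so Y_t = log(x_0) + (mu - sigma^2/2) t + sigma B_t and hence X_t = x_0 * exp((mu - sigma^2/2) t + sigma B_t).
With mu = 3, sigma = 8/5, x_0 = 9/5, this gives:
  X_t = 9/5 * exp((43/25) * t + (8/5) * B_t).
Since sigma*B_t ~ Normal(0, sigma^2 t), E[exp(sigma*B_t)] = exp(sigma^2 t / 2); so E[X_t] = x_0 * exp((mu - sigma^2/2) t) * exp(sigma^2 t / 2) = x_0 * exp(mu t) = 9*exp(3*t)/5.
Var(X_t) = E[X_t^2] - (E[X_t])^2 = x_0^2 * exp(2 mu t) * (exp(sigma^2 t) - 1) = 81*(exp(64*t/25) - 1)*exp(6*t)/25.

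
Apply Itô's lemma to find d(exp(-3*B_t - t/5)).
d(exp(-3*B_t - t/5)) = (43*exp(-3*B_t - t/5)/10) dt + (-3*exp(-3*B_t - t/5)) dB_t

Itô's formula for f(t, x): d f(t, B_t) = (f_t + (1/2) f_xx) dt + f_x dB_t. Compute partials of f(t, x) = exp(-t/5 - 3*x):
  f_t(t,x)  = -exp(-t/5 - 3*x)/5
  f_x(t,x)  = -3*exp(-t/5 - 3*x)
  f_xx(t,x) = 9*exp(-t/5 - 3*x)
Assemble drift = f_t + (1/2) f_xx = 43*exp(-t/5 - 3*x)/10 and diffusion = f_x = -3*exp(-t/5 - 3*x). Substituting x = B_t:
  d(exp(-3*B_t - t/5)) = (43*exp(-3*B_t - t/5)/10) dt + (-3*exp(-3*B_t - t/5)) dB_t.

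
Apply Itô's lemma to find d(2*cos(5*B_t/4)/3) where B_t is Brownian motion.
d(2*cos(5*B_t/4)/3) = (-25*cos(5*B_t/4)/48) dt + (-5*sin(5*B_t/4)/6) dB_t

Itô's formula for f(B_t) gives d f(B_t) = f'(B_t) dB_t + (1/2) f''(B_t) dt. Compute derivatives of f(x) = 2*cos(5*x/4)/3:
  f'(x)  = -5*sin(5*x/4)/6
  f''(x) = -25*cos(5*x/4)/24
Substitute x = B_t and multiply the f'' term by 1/2:
  drift     = (1/2) * (-25*cos(5*x/4)/24) evaluated at B_t = -25*cos(5*B_t/4)/48
  diffusion = (-5*sin(5*x/4)/6) evaluated at B_t = -5*sin(5*B_t/4)/6
Therefore d(2*cos(5*B_t/4)/3) = (-25*cos(5*B_t/4)/48) dt + (-5*sin(5*B_t/4)/6) dB_t.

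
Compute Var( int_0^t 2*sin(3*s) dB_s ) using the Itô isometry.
Var = 2*t - sin(6*t)/3

The Itô integral of a deterministic integrand f(s) has mean 0 because each increment f(s) * (B_{s+ds} - B_s) has mean 0. By the Itô isometry:
  Var( int_0^t f(s) dB_s ) = E[ (int_0^t f(s) dB_s)^2 ] = int_0^t f(s)^2 ds.
Here f(s) = 2*sin(3*s), so f(s)^2 = 4*sin(3*s)^2. Integrate:
  int_0^t (4*sin(3*s)^2) ds = 2*t - sin(6*t)/3.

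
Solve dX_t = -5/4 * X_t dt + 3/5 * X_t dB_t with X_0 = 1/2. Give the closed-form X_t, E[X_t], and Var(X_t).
X_t = 1/2 * exp((-143/100) t + (3/5) B_t); E[X_t] = exp(-5*t/4)/2; Var(X_t) = (exp(9*t/25) - 1)*exp(-5*t/2)/4

For GBM dX = mu X dt + sigma X dB with X_0 = x_0, apply Itô to Y = log X: dY = (mu - sigma^2/2) dt + sigma dB, so Y_t = log(x_0) + (mu - sigma^2/2) t + sigma B_t and hence X_t = x_0 * exp((mu - sigma^2/2) t + sigma B_t).
With mu = -5/4, sigma = 3/5, x_0 = 1/2, this gives:
  X_t = 1/2 * exp((-143/100) * t + (3/5) * B_t).
Since sigma*B_t ~ Normal(0, sigma^2 t), E[exp(sigma*B_t)] = exp(sigma^2 t / 2); so E[X_t] = x_0 * exp((mu - sigma^2/2) t) * exp(sigma^2 t / 2) = x_0 * exp(mu t) = exp(-5*t/4)/2.
Var(X_t) = E[X_t^2] - (E[X_t])^2 = x_0^2 * exp(2 mu t) * (exp(sigma^2 t) - 1) = (exp(9*t/25) - 1)*exp(-5*t/2)/4.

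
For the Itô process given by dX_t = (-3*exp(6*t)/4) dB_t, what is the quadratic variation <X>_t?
<X>_t = 3*exp(12*t)/64 - 3/64

For an Itô process dX_t = a(t) dt + b(t) dB_t, the quadratic variation is <X>_t = int_0^t b(s)^2 ds (the drift term does not contribute). Here b(s) = -3*exp(6*s)/4, so
  b(s)^2 = 9*exp(12*s)/16.
Integrating from 0 to t:
  <X>_t = int_0^t (9*exp(12*s)/16) ds = 3*exp(12*t)/64 - 3/64.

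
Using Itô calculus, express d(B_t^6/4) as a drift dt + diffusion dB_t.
d(B_t^6/4) = (15*B_t^4/4) dt + (3*B_t^5/2) dB_t

Itô's formula for f(B_t) gives d f(B_t) = f'(B_t) dB_t + (1/2) f''(B_t) dt. Compute derivatives of f(x) = x^6/4:
  f'(x)  = 3*x^5/2
  f''(x) = 15*x^4/2
Substitute x = B_t and multiply the f'' term by 1/2:
  drift     = (1/2) * (15*x^4/2) evaluated at B_t = 15*B_t^4/4
  diffusion = (3*x^5/2) evaluated at B_t = 3*B_t^5/2
Therefore d(B_t^6/4) = (15*B_t^4/4) dt + (3*B_t^5/2) dB_t.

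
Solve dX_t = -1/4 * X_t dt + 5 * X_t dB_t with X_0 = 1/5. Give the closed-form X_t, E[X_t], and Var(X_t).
X_t = 1/5 * exp((-51/4) t + (5) B_t); E[X_t] = exp(-t/4)/5; Var(X_t) = (exp(25*t) - 1)*exp(-t/2)/25

For GBM dX = mu X dt + sigma X dB with X_0 = x_0, apply Itô to Y = log X: dY = (mu - sigma^2/2) dt + sigma dB, so Y_t = log(x_0) + (mu - sigma^2/2) t + sigma B_t and hence X_t = x_0 * exp((mu - sigma^2/2) t + sigma B_t).
With mu = -1/4, sigma = 5, x_0 = 1/5, this gives:
  X_t = 1/5 * exp((-51/4) * t + (5) * B_t).
Since sigma*B_t ~ Normal(0, sigma^2 t), E[exp(sigma*B_t)] = exp(sigma^2 t / 2); so E[X_t] = x_0 * exp((mu - sigma^2/2) t) * exp(sigma^2 t / 2) = x_0 * exp(mu t) = exp(-t/4)/5.
Var(X_t) = E[X_t^2] - (E[X_t])^2 = x_0^2 * exp(2 mu t) * (exp(sigma^2 t) - 1) = (exp(25*t) - 1)*exp(-t/2)/25.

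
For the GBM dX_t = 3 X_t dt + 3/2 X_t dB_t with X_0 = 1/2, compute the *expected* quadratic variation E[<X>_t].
E[<X>_t] = 3*exp(33*t/4)/44 - 3/44

<X>_t = int_0^t ((3/2) * X_s)^2 ds. Taking expectation inside the integral: E[<X>_t] = (3/2)^2 * int_0^t E[X_s^2] ds. For GBM, E[X_s^2] = x_0^2 * exp((2 mu + sigma^2) s). Integrating:
  E[<X>_t] = (3/2)^2 * (1/2)^2 * (exp((2*3 + (3/2)^2) t) - 1) / (2*3 + (3/2)^2)
           = (3/2)^2 * (1/2)^2 * (exp((33/4) t) - 1) / (33/4) = 3*exp(33*t/4)/44 - 3/44.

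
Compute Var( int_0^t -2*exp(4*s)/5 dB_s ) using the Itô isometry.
Var = exp(8*t)/50 - 1/50

The Itô integral of a deterministic integrand f(s) has mean 0 because each increment f(s) * (B_{s+ds} - B_s) has mean 0. By the Itô isometry:
  Var( int_0^t f(s) dB_s ) = E[ (int_0^t f(s) dB_s)^2 ] = int_0^t f(s)^2 ds.
Here f(s) = -2*exp(4*s)/5, so f(s)^2 = 4*exp(8*s)/25. Integrate:
  int_0^t (4*exp(8*s)/25) ds = exp(8*t)/50 - 1/50.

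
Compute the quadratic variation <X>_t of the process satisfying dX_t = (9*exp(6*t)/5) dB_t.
<X>_t = 27*exp(12*t)/100 - 27/100

For an Itô process dX_t = a(t) dt + b(t) dB_t, the quadratic variation is <X>_t = int_0^t b(s)^2 ds (the drift term does not contribute). Here b(s) = 9*exp(6*s)/5, so
  b(s)^2 = 81*exp(12*s)/25.
Integrating from 0 to t:
  <X>_t = int_0^t (81*exp(12*s)/25) ds = 27*exp(12*t)/100 - 27/100.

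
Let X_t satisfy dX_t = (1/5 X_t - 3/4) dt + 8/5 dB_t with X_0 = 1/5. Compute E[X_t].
E[X_t] = 15/4 - 71*exp(t/5)/20

Taking expectations and using E[dB_t] = 0, the mean m(t) = E[X_t] satisfies the ODE m'(t) = a m(t) + b with m(0) = x_0. With a = 1/5, b = -3/4, x_0 = 1/5, the solution is
  m(t) = x_0 * exp(a t) + (b/a) * (exp(a t) - 1)
       = (1/5) * exp((1/5) t) + ((-3/4)/(1/5)) * (exp((1/5) t) - 1)
       = 15/4 - 71*exp(t/5)/20.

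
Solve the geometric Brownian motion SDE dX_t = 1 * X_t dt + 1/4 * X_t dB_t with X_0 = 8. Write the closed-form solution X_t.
X_t = 8 * exp((31/32) * t + (1/4) * B_t)

For GBM dX = mu X dt + sigma X dB with X_0 = x_0, apply Itô to Y = log X: dY = (mu - sigma^2/2) dt + sigma dB, so Y_t = log(x_0) + (mu - sigma^2/2) t + sigma B_t and hence X_t = x_0 * exp((mu - sigma^2/2) t + sigma B_t).
With mu = 1, sigma = 1/4, x_0 = 8, this gives:
  X_t = 8 * exp((31/32) * t + (1/4) * B_t).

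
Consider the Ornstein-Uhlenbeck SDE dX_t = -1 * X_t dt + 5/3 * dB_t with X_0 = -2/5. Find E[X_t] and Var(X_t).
E[X_t] = -2*exp(-t)/5; Var(X_t) = 25/18 - 25*exp(-2*t)/18

The OU SDE dX = -theta X dt + sigma dB admits the integrating factor exp(theta t): d(exp(theta t) X_t) = sigma exp(theta t) dB_t. Integrating from 0 to t:
  X_t = x_0 * exp(-theta t) + sigma * int_0^t exp(-theta (t-s)) dB_s.
The Itô integral has mean 0 and (by the Itô isometry) variance sigma^2 * int_0^t exp(-2 theta (t - s)) ds = sigma^2 * (1 - exp(-2 theta t)) / (2 theta).
With theta = 1, sigma = 5/3, x_0 = -2/5:
  E[X_t] = -2/5 * exp(-1 t) = -2*exp(-t)/5
  Var(X_t) = (5/3)^2 * (1 - exp(-2*1 t)) / (2 * 1) = 25/18 - 25*exp(-2*t)/18.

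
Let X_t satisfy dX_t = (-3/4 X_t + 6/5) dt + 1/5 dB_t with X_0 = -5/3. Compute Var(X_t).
Var(X_t) = 2/75 - 2*exp(-3*t/2)/75

The variance V(t) = Var(X_t) satisfies V'(t) = 2 a V(t) + c^2 with V(0) = 0 (drift coefficient is linear in X, diffusion is constant). With a = -3/4, c = 1/5, the solution is
  V(t) = (c^2 / (2 a)) * (exp(2 a t) - 1)
       = ((1/5)^2 / (2*(-3/4))) * (exp((-3/2) t) - 1)
       = 2/75 - 2*exp(-3*t/2)/75.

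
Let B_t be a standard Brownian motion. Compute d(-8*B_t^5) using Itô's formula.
d(-8*B_t^5) = (-80*B_t^3) dt + (-40*B_t^4) dB_t

Itô's formula for f(B_t) gives d f(B_t) = f'(B_t) dB_t + (1/2) f''(B_t) dt. Compute derivatives of f(x) = -8*x^5:
  f'(x)  = -40*x^4
  f''(x) = -160*x^3
Substitute x = B_t and multiply the f'' term by 1/2:
  drift     = (1/2) * (-160*x^3) evaluated at B_t = -80*B_t^3
  diffusion = (-40*x^4) evaluated at B_t = -40*B_t^4
Therefore d(-8*B_t^5) = (-80*B_t^3) dt + (-40*B_t^4) dB_t.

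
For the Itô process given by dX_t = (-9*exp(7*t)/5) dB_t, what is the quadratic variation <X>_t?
<X>_t = 81*exp(14*t)/350 - 81/350

For an Itô process dX_t = a(t) dt + b(t) dB_t, the quadratic variation is <X>_t = int_0^t b(s)^2 ds (the drift term does not contribute). Here b(s) = -9*exp(7*s)/5, so
  b(s)^2 = 81*exp(14*s)/25.
Integrating from 0 to t:
  <X>_t = int_0^t (81*exp(14*s)/25) ds = 81*exp(14*t)/350 - 81/350.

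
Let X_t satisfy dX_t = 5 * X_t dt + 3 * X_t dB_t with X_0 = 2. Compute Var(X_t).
Var(X_t) = 4*(exp(9*t) - 1)*exp(10*t)

For GBM dX = mu X dt + sigma X dB with X_0 = x_0, apply Itô to Y = log X: dY = (mu - sigma^2/2) dt + sigma dB, so Y_t = log(x_0) + (mu - sigma^2/2) t + sigma B_t and hence X_t = x_0 * exp((mu - sigma^2/2) t + sigma B_t).
With mu = 5, sigma = 3, x_0 = 2, this gives:
  X_t = 2 * exp((1/2) * t + (3) * B_t).
Since sigma*B_t ~ Normal(0, sigma^2 t), E[exp(sigma*B_t)] = exp(sigma^2 t / 2); so E[X_t] = x_0 * exp((mu - sigma^2/2) t) * exp(sigma^2 t / 2) = x_0 * exp(mu t) = 2*exp(5*t).
Var(X_t) = E[X_t^2] - (E[X_t])^2 = x_0^2 * exp(2 mu t) * (exp(sigma^2 t) - 1) = 4*(exp(9*t) - 1)*exp(10*t).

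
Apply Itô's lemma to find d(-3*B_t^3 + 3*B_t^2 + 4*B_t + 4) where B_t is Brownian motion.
d(-3*B_t^3 + 3*B_t^2 + 4*B_t + 4) = (3 - 9*B_t) dt + (-9*B_t^2 + 6*B_t + 4) dB_t

Itô's formula for f(B_t) gives d f(B_t) = f'(B_t) dB_t + (1/2) f''(B_t) dt. Compute derivatives of f(x) = -3*x^3 + 3*x^2 + 4*x + 4:
  f'(x)  = -9*x^2 + 6*x + 4
  f''(x) = 6 - 18*x
Substitute x = B_t and multiply the f'' term by 1/2:
  drift     = (1/2) * (6 - 18*x) evaluated at B_t = 3 - 9*B_t
  diffusion = (-9*x^2 + 6*x + 4) evaluated at B_t = -9*B_t^2 + 6*B_t + 4
Therefore d(-3*B_t^3 + 3*B_t^2 + 4*B_t + 4) = (3 - 9*B_t) dt + (-9*B_t^2 + 6*B_t + 4) dB_t.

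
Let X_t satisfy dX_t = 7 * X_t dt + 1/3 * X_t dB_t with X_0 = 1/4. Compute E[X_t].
E[X_t] = exp(7*t)/4

For GBM dX = mu X dt + sigma X dB with X_0 = x_0, apply Itô to Y = log X: dY = (mu - sigma^2/2) dt + sigma dB, so Y_t = log(x_0) + (mu - sigma^2/2) t + sigma B_t and hence X_t = x_0 * exp((mu - sigma^2/2) t + sigma B_t).
With mu = 7, sigma = 1/3, x_0 = 1/4, this gives:
  X_t = 1/4 * exp((125/18) * t + (1/3) * B_t).
Since sigma*B_t ~ Normal(0, sigma^2 t), E[exp(sigma*B_t)] = exp(sigma^2 t / 2); so E[X_t] = x_0 * exp((mu - sigma^2/2) t) * exp(sigma^2 t / 2) = x_0 * exp(mu t) = exp(7*t)/4.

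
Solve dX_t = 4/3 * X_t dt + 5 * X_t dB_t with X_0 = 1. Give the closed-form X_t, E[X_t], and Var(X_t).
X_t = 1 * exp((-67/6) t + (5) B_t); E[X_t] = exp(4*t/3); Var(X_t) = (exp(25*t) - 1)*exp(8*t/3)

For GBM dX = mu X dt + sigma X dB with X_0 = x_0, apply Itô to Y = log X: dY = (mu - sigma^2/2) dt + sigma dB, so Y_t = log(x_0) + (mu - sigma^2/2) t + sigma B_t and hence X_t = x_0 * exp((mu - sigma^2/2) t + sigma B_t).
With mu = 4/3, sigma = 5, x_0 = 1, this gives:
  X_t = 1 * exp((-67/6) * t + (5) * B_t).
Since sigma*B_t ~ Normal(0, sigma^2 t), E[exp(sigma*B_t)] = exp(sigma^2 t / 2); so E[X_t] = x_0 * exp((mu - sigma^2/2) t) * exp(sigma^2 t / 2) = x_0 * exp(mu t) = exp(4*t/3).
Var(X_t) = E[X_t^2] - (E[X_t])^2 = x_0^2 * exp(2 mu t) * (exp(sigma^2 t) - 1) = (exp(25*t) - 1)*exp(8*t/3).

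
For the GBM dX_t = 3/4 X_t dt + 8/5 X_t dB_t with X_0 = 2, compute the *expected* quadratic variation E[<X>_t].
E[<X>_t] = 512*exp(203*t/50)/203 - 512/203

<X>_t = int_0^t ((8/5) * X_s)^2 ds. Taking expectation inside the integral: E[<X>_t] = (8/5)^2 * int_0^t E[X_s^2] ds. For GBM, E[X_s^2] = x_0^2 * exp((2 mu + sigma^2) s). Integrating:
  E[<X>_t] = (8/5)^2 * 2^2 * (exp((2*(3/4) + (8/5)^2) t) - 1) / (2*(3/4) + (8/5)^2)
           = (8/5)^2 * 2^2 * (exp((203/50) t) - 1) / (203/50) = 512*exp(203*t/50)/203 - 512/203.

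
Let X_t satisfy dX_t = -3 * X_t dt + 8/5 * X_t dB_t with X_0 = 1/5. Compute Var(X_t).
Var(X_t) = (exp(64*t/25) - 1)*exp(-6*t)/25

For GBM dX = mu X dt + sigma X dB with X_0 = x_0, apply Itô to Y = log X: dY = (mu - sigma^2/2) dt + sigma dB, so Y_t = log(x_0) + (mu - sigma^2/2) t + sigma B_t and hence X_t = x_0 * exp((mu - sigma^2/2) t + sigma B_t).
With mu = -3, sigma = 8/5, x_0 = 1/5, this gives:
  X_t = 1/5 * exp((-107/25) * t + (8/5) * B_t).
Since sigma*B_t ~ Normal(0, sigma^2 t), E[exp(sigma*B_t)] = exp(sigma^2 t / 2); so E[X_t] = x_0 * exp((mu - sigma^2/2) t) * exp(sigma^2 t / 2) = x_0 * exp(mu t) = exp(-3*t)/5.
Var(X_t) = E[X_t^2] - (E[X_t])^2 = x_0^2 * exp(2 mu t) * (exp(sigma^2 t) - 1) = (exp(64*t/25) - 1)*exp(-6*t)/25.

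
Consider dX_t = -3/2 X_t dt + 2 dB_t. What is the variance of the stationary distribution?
lim Var(X_t) = 4/3

The OU SDE dX = -theta X dt + sigma dB admits the integrating factor exp(theta t): d(exp(theta t) X_t) = sigma exp(theta t) dB_t. Integrating from 0 to t gives X_t = x_0 * exp(-theta t) + sigma * int_0^t exp(-theta (t-s)) dB_s for any initial x_0. The Itô integral has variance (by the Itô isometry) sigma^2 * int_0^t exp(-2 theta (t - s)) ds = sigma^2 * (1 - exp(-2 theta t)) / (2 theta), independent of x_0.
With theta = 3/2, sigma = 2:
  Var(X_t) = (2)^2 * (1 - exp(-2*3/2 t)) / (2 * 3/2) = 4/3 - 4*exp(-3*t)/3.
As t -> infinity, exp(-2*3/2 t) -> 0, so the stationary variance is sigma^2 / (2 theta) = 4/3.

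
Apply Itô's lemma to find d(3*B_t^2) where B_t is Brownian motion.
d(3*B_t^2) = (3) dt + (6*B_t) dB_t

Itô's formula for f(B_t) gives d f(B_t) = f'(B_t) dB_t + (1/2) f''(B_t) dt. Compute derivatives of f(x) = 3*x^2:
  f'(x)  = 6*x
  f''(x) = 6
Substitute x = B_t and multiply the f'' term by 1/2:
  drift     = (1/2) * (6) evaluated at B_t = 3
  diffusion = (6*x) evaluated at B_t = 6*B_t
Therefore d(3*B_t^2) = (3) dt + (6*B_t) dB_t.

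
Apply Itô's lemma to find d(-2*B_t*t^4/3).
d(-2*B_t*t^4/3) = (-8*B_t*t^3/3) dt + (-2*t^4/3) dB_t

Itô's formula for f(t, x): d f(t, B_t) = (f_t + (1/2) f_xx) dt + f_x dB_t. Compute partials of f(t, x) = -2*t^4*x/3:
  f_t(t,x)  = -8*t^3*x/3
  f_x(t,x)  = -2*t^4/3
  f_xx(t,x) = 0
Assemble drift = f_t + (1/2) f_xx = -8*t^3*x/3 and diffusion = f_x = -2*t^4/3. Substituting x = B_t:
  d(-2*B_t*t^4/3) = (-8*B_t*t^3/3) dt + (-2*t^4/3) dB_t.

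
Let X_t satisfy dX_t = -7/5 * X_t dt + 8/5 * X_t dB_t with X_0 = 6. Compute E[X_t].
E[X_t] = 6*exp(-7*t/5)

For GBM dX = mu X dt + sigma X dB with X_0 = x_0, apply Itô to Y = log X: dY = (mu - sigma^2/2) dt + sigma dB, so Y_t = log(x_0) + (mu - sigma^2/2) t + sigma B_t and hence X_t = x_0 * exp((mu - sigma^2/2) t + sigma B_t).
With mu = -7/5, sigma = 8/5, x_0 = 6, this gives:
  X_t = 6 * exp((-67/25) * t + (8/5) * B_t).
Since sigma*B_t ~ Normal(0, sigma^2 t), E[exp(sigma*B_t)] = exp(sigma^2 t / 2); so E[X_t] = x_0 * exp((mu - sigma^2/2) t) * exp(sigma^2 t / 2) = x_0 * exp(mu t) = 6*exp(-7*t/5).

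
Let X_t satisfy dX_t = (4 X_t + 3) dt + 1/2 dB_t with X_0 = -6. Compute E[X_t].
E[X_t] = -21*exp(4*t)/4 - 3/4

Taking expectations and using E[dB_t] = 0, the mean m(t) = E[X_t] satisfies the ODE m'(t) = a m(t) + b with m(0) = x_0. With a = 4, b = 3, x_0 = -6, the solution is
  m(t) = x_0 * exp(a t) + (b/a) * (exp(a t) - 1)
       = (-6) * exp(4 t) + (3/4) * (exp(4 t) - 1)
       = -21*exp(4*t)/4 - 3/4.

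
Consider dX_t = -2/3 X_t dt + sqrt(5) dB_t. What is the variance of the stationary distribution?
lim Var(X_t) = 15/4

The OU SDE dX = -theta X dt + sigma dB admits the integrating factor exp(theta t): d(exp(theta t) X_t) = sigma exp(theta t) dB_t. Integrating from 0 to t gives X_t = x_0 * exp(-theta t) + sigma * int_0^t exp(-theta (t-s)) dB_s for any initial x_0. The Itô integral has variance (by the Itô isometry) sigma^2 * int_0^t exp(-2 theta (t - s)) ds = sigma^2 * (1 - exp(-2 theta t)) / (2 theta), independent of x_0.
With theta = 2/3, sigma = sqrt(5):
  Var(X_t) = (sqrt(5))^2 * (1 - exp(-2*2/3 t)) / (2 * 2/3) = 15/4 - 15*exp(-4*t/3)/4.
As t -> infinity, exp(-2*2/3 t) -> 0, so the stationary variance is sigma^2 / (2 theta) = 15/4.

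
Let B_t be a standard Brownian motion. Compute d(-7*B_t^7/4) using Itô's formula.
d(-7*B_t^7/4) = (-147*B_t^5/4) dt + (-49*B_t^6/4) dB_t

Itô's formula for f(B_t) gives d f(B_t) = f'(B_t) dB_t + (1/2) f''(B_t) dt. Compute derivatives of f(x) = -7*x^7/4:
  f'(x)  = -49*x^6/4
  f''(x) = -147*x^5/2
Substitute x = B_t and multiply the f'' term by 1/2:
  drift     = (1/2) * (-147*x^5/2) evaluated at B_t = -147*B_t^5/4
  diffusion = (-49*x^6/4) evaluated at B_t = -49*B_t^6/4
Therefore d(-7*B_t^7/4) = (-147*B_t^5/4) dt + (-49*B_t^6/4) dB_t.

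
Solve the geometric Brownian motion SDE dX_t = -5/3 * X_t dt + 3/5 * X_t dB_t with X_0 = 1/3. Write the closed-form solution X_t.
X_t = 1/3 * exp((-277/150) * t + (3/5) * B_t)

For GBM dX = mu X dt + sigma X dB with X_0 = x_0, apply Itô to Y = log X: dY = (mu - sigma^2/2) dt + sigma dB, so Y_t = log(x_0) + (mu - sigma^2/2) t + sigma B_t and hence X_t = x_0 * exp((mu - sigma^2/2) t + sigma B_t).
With mu = -5/3, sigma = 3/5, x_0 = 1/3, this gives:
  X_t = 1/3 * exp((-277/150) * t + (3/5) * B_t).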